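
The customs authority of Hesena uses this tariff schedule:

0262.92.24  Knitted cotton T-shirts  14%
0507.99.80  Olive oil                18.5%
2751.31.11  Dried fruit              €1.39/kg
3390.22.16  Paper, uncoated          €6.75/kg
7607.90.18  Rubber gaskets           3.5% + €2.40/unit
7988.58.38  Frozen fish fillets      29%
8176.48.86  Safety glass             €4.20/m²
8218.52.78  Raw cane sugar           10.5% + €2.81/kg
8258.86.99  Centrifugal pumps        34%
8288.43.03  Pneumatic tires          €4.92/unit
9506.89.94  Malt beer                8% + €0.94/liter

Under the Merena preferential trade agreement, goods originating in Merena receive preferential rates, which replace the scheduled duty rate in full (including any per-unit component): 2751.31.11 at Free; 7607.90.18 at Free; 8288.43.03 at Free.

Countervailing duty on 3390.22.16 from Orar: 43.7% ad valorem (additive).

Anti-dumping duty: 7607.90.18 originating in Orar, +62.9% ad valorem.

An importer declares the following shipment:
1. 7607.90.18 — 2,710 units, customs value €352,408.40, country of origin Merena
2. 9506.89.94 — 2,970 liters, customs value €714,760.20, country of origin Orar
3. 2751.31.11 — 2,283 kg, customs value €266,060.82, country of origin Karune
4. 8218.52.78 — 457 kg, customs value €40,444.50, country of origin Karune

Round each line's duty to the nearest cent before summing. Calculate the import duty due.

€68,676.83

Line 1 (7607.90.18, Merena, 2,710 units, €352,408.40):
Base rate for 7607.90.18 is 3.5% + €2.40/unit.
Origin Merena qualifies under the Hesena–Merena agreement and 7607.90.18 is covered: preferential rate Free applies instead.
The additional-duty order on 7607.90.18 targets Orar, not Merena; it does not apply.
Duty = €352,408.40 × 0% = €0.00.
Line 2 (9506.89.94, Orar, 2,970 liters, €714,760.20):
Base rate for 9506.89.94 is 8% + €0.94/liter.
Duty = €714,760.20 × 8% + 2,970 × €0.94 = €59,972.62.
Line 3 (2751.31.11, Karune, 2,283 kg, €266,060.82):
Base rate for 2751.31.11 is €1.39/kg.
2751.31.11 has an FTA preferential rate, but origin Karune is not Merena; base rate stands.
Duty = 2,283 × €1.39 = €3,173.37.
Line 4 (8218.52.78, Karune, 457 kg, €40,444.50):
Base rate for 8218.52.78 is 10.5% + €2.81/kg.
Duty = €40,444.50 × 10.5% + 457 × €2.81 = €5,530.84.
Total = €0.00 + €59,972.62 + €3,173.37 + €5,530.84 = €68,676.83.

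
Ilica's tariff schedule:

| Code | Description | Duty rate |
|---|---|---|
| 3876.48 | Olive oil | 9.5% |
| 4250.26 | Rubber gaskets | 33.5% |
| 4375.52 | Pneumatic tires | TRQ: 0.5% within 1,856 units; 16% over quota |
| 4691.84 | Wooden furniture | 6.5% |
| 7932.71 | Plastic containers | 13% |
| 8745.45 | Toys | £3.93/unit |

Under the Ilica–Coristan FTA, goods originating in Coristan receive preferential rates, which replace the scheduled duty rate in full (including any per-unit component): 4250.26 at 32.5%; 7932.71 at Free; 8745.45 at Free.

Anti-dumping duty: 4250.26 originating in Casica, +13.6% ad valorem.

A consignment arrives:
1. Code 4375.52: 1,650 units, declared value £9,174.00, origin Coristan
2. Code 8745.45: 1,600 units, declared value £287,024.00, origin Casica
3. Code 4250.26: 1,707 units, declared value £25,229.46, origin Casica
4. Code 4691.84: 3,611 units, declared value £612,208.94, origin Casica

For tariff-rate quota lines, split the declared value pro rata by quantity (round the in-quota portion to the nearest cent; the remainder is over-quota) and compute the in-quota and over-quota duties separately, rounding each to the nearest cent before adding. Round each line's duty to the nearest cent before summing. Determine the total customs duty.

£58,010.53

Line 1 (4375.52, Coristan, 1,650 units, £9,174.00):
Code 4375.52 is under a tariff-rate quota (threshold 1,856 units). Quantity 1,650 units is within the quota, so the in-quota rate 0.5% applies to the full value.
Duty = £9,174.00 × 0.5% = £45.87.
Line 2 (8745.45, Casica, 1,600 units, £287,024.00):
Base rate for 8745.45 is £3.93/unit.
8745.45 has an FTA preferential rate, but origin Casica is not Coristan; base rate stands.
Duty = 1,600 × £3.93 = £6,288.00.
Line 3 (4250.26, Casica, 1,707 units, £25,229.46):
Base rate for 4250.26 is 33.5%.
4250.26 has an FTA preferential rate, but origin Casica is not Coristan; base rate stands.
Additional duty on 4250.26 from Casica: +13.6%. Applied ad valorem rate: 33.5% + 13.6% = 47.1%.
Duty = £25,229.46 × 47.1% = £11,883.08.
Line 4 (4691.84, Casica, 3,611 units, £612,208.94):
Base rate for 4691.84 is 6.5%.
Duty = £612,208.94 × 6.5% = £39,793.58.
Total = £45.87 + £6,288.00 + £11,883.08 + £39,793.58 = £58,010.53.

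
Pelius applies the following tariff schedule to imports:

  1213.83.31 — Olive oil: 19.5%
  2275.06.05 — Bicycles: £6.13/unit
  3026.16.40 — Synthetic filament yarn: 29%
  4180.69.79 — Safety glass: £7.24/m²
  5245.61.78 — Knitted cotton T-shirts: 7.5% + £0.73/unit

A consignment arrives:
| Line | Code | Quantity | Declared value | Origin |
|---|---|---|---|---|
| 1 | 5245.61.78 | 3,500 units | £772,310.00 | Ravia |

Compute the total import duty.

Line 1 (5245.61.78, Ravia, 3,500 units, £772,310.00):
Base rate for 5245.61.78 is 7.5% + £0.73/unit.
Duty = £772,310.00 × 7.5% + 3,500 × £0.73 = £60,478.25.

£60,478.25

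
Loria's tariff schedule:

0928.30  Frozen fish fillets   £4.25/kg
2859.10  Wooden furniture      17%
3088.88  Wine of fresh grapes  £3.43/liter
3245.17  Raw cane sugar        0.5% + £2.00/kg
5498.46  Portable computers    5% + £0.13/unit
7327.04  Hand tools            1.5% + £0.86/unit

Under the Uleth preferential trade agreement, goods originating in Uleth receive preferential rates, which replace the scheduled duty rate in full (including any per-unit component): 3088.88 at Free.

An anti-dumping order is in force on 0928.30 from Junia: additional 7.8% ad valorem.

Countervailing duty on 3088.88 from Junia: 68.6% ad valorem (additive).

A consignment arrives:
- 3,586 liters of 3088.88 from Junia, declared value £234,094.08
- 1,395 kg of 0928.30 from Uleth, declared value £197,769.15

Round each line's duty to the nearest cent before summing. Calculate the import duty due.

Line 1 (3088.88, Junia, 3,586 liters, £234,094.08):
Base rate for 3088.88 is £3.43/liter.
3088.88 has an FTA preferential rate, but origin Junia is not Uleth; base rate stands.
Additional duty on 3088.88 from Junia: +68.6% ad valorem. Applied ad valorem rate = 68.6%.
Duty = £234,094.08 × 68.6% + 3,586 × £3.43 = £172,888.52.
Line 2 (0928.30, Uleth, 1,395 kg, £197,769.15):
Base rate for 0928.30 is £4.25/kg.
Origin Uleth is the FTA partner but 0928.30 is not on the preference list; base rate stands.
The additional-duty order on 0928.30 targets Junia, not Uleth; it does not apply.
Duty = 1,395 × £4.25 = £5,928.75.
Total = £172,888.52 + £5,928.75 = £178,817.27.

£178,817.27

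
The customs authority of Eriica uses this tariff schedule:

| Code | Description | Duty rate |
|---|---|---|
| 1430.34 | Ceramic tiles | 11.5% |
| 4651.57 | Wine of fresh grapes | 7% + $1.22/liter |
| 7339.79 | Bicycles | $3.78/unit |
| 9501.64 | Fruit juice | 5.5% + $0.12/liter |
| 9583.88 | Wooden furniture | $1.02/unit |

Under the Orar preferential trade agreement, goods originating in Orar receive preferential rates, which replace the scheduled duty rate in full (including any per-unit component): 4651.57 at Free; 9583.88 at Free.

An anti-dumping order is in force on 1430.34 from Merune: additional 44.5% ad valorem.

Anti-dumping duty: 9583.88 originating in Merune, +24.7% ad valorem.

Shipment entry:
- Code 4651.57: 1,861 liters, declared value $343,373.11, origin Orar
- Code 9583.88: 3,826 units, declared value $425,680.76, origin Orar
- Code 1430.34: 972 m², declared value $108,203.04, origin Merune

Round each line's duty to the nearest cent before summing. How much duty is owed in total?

Line 1 (4651.57, Orar, 1,861 liters, $343,373.11):
Base rate for 4651.57 is 7% + $1.22/liter.
Origin Orar qualifies under the Eriica–Orar agreement and 4651.57 is covered: preferential rate Free applies instead.
Duty = $343,373.11 × 0% = $0.00.
Line 2 (9583.88, Orar, 3,826 units, $425,680.76):
Base rate for 9583.88 is $1.02/unit.
Origin Orar qualifies under the Eriica–Orar agreement and 9583.88 is covered: preferential rate Free applies instead.
The additional-duty order on 9583.88 targets Merune, not Orar; it does not apply.
Duty = $425,680.76 × 0% = $0.00.
Line 3 (1430.34, Merune, 972 m², $108,203.04):
Base rate for 1430.34 is 11.5%.
Additional duty on 1430.34 from Merune: +44.5%. Applied ad valorem rate: 11.5% + 44.5% = 56%.
Duty = $108,203.04 × 56% = $60,593.70.
Total = $0.00 + $0.00 + $60,593.70 = $60,593.70.

$60,593.70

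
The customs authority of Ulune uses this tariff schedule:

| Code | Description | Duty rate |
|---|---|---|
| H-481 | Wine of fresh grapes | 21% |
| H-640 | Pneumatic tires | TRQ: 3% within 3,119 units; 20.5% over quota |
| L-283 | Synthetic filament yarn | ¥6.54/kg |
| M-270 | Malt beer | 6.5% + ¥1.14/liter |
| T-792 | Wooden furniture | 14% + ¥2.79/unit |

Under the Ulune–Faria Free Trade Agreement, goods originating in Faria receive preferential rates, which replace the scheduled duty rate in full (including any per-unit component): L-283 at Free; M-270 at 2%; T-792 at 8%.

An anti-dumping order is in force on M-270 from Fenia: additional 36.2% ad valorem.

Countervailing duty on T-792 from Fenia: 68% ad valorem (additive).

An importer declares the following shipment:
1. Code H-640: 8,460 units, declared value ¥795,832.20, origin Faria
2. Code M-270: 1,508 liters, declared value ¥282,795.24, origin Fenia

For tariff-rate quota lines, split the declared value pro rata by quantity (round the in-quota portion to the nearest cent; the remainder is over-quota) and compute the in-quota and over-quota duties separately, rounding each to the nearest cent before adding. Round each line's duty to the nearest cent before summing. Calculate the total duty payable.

¥234,272.53

Line 1 (H-640, Faria, 8,460 units, ¥795,832.20):
Code H-640 is under a tariff-rate quota (threshold 3,119 units). In-quota: 3,119 units at 3%; over-quota: 5,341 units at 20.5%.
Pro-rata value split: in-quota = ¥795,832.20 × 3,119/8,460 = ¥293,404.33; over-quota = ¥795,832.20 − ¥293,404.33 = ¥502,427.87.
In-quota duty = ¥293,404.33 × 3% = ¥8,802.13. Over-quota duty = ¥502,427.87 × 20.5% = ¥102,997.71.
Line duty = ¥8,802.13 + ¥102,997.71 = ¥111,799.84.
Line 2 (M-270, Fenia, 1,508 liters, ¥282,795.24):
Base rate for M-270 is 6.5% + ¥1.14/liter.
M-270 has an FTA preferential rate, but origin Fenia is not Faria; base rate stands.
Additional duty on M-270 from Fenia: +36.2%. Applied ad valorem rate: 6.5% + 36.2% = 42.7%.
Duty = ¥282,795.24 × 42.7% + 1,508 × ¥1.14 = ¥122,472.69.
Total = ¥111,799.84 + ¥122,472.69 = ¥234,272.53.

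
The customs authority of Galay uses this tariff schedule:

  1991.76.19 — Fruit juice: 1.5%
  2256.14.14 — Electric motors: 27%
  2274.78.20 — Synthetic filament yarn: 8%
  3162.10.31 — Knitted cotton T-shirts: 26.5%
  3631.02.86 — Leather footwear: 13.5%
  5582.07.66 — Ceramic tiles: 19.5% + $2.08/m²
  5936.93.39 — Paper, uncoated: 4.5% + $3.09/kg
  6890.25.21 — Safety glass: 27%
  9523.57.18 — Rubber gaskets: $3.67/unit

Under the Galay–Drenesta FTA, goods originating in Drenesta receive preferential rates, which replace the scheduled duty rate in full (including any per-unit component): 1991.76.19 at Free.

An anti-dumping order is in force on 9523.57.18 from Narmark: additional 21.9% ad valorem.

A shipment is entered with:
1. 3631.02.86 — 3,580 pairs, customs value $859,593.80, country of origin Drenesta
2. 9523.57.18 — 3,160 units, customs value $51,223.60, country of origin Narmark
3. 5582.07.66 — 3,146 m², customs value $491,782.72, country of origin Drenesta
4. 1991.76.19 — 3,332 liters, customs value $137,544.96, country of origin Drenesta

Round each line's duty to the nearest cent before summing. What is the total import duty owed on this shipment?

$241,301.64

Line 1 (3631.02.86, Drenesta, 3,580 pairs, $859,593.80):
Base rate for 3631.02.86 is 13.5%.
Origin Drenesta is the FTA partner but 3631.02.86 is not on the preference list; base rate stands.
Duty = $859,593.80 × 13.5% = $116,045.16.
Line 2 (9523.57.18, Narmark, 3,160 units, $51,223.60):
Base rate for 9523.57.18 is $3.67/unit.
Additional duty on 9523.57.18 from Narmark: +21.9% ad valorem. Applied ad valorem rate = 21.9%.
Duty = $51,223.60 × 21.9% + 3,160 × $3.67 = $22,815.17.
Line 3 (5582.07.66, Drenesta, 3,146 m², $491,782.72):
Base rate for 5582.07.66 is 19.5% + $2.08/m².
Origin Drenesta is the FTA partner but 5582.07.66 is not on the preference list; base rate stands.
Duty = $491,782.72 × 19.5% + 3,146 × $2.08 = $102,441.31.
Line 4 (1991.76.19, Drenesta, 3,332 liters, $137,544.96):
Base rate for 1991.76.19 is 1.5%.
Origin Drenesta qualifies under the Galay–Drenesta agreement and 1991.76.19 is covered: preferential rate Free applies instead.
Duty = $137,544.96 × 0% = $0.00.
Total = $116,045.16 + $22,815.17 + $102,441.31 + $0.00 = $241,301.64.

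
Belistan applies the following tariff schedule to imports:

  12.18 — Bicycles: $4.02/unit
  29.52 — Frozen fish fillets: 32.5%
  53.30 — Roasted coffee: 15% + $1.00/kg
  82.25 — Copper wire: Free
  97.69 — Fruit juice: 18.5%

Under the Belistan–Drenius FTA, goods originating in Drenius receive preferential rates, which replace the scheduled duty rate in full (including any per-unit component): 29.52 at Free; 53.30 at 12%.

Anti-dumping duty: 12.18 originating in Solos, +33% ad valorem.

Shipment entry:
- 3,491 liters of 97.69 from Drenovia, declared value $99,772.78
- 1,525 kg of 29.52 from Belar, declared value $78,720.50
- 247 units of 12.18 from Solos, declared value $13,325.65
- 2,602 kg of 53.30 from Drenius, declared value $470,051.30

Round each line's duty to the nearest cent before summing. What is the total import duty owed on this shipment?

Line 1 (97.69, Drenovia, 3,491 liters, $99,772.78):
Base rate for 97.69 is 18.5%.
Duty = $99,772.78 × 18.5% = $18,457.96.
Line 2 (29.52, Belar, 1,525 kg, $78,720.50):
Base rate for 29.52 is 32.5%.
29.52 has an FTA preferential rate, but origin Belar is not Drenius; base rate stands.
Duty = $78,720.50 × 32.5% = $25,584.16.
Line 3 (12.18, Solos, 247 units, $13,325.65):
Base rate for 12.18 is $4.02/unit.
Additional duty on 12.18 from Solos: +33% ad valorem. Applied ad valorem rate = 33%.
Duty = $13,325.65 × 33% + 247 × $4.02 = $5,390.40.
Line 4 (53.30, Drenius, 2,602 kg, $470,051.30):
Base rate for 53.30 is 15% + $1.00/kg.
Origin Drenius qualifies under the Belistan–Drenius agreement and 53.30 is covered: preferential rate 12% applies instead.
Duty = $470,051.30 × 12% = $56,406.16.
Total = $18,457.96 + $25,584.16 + $5,390.40 + $56,406.16 = $105,838.68.

$105,838.68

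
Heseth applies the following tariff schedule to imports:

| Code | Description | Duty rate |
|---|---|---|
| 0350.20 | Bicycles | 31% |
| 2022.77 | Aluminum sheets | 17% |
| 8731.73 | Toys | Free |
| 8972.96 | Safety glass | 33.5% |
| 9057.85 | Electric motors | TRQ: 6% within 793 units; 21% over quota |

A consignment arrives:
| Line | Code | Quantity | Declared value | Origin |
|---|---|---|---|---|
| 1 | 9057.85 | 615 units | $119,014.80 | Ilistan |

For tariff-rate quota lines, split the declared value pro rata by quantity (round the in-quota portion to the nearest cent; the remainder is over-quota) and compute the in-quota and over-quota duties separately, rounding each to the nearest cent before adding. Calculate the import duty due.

Line 1 (9057.85, Ilistan, 615 units, $119,014.80):
Code 9057.85 is under a tariff-rate quota (threshold 793 units). Quantity 615 units is within the quota, so the in-quota rate 6% applies to the full value.
Duty = $119,014.80 × 6% = $7,140.89.

$7,140.89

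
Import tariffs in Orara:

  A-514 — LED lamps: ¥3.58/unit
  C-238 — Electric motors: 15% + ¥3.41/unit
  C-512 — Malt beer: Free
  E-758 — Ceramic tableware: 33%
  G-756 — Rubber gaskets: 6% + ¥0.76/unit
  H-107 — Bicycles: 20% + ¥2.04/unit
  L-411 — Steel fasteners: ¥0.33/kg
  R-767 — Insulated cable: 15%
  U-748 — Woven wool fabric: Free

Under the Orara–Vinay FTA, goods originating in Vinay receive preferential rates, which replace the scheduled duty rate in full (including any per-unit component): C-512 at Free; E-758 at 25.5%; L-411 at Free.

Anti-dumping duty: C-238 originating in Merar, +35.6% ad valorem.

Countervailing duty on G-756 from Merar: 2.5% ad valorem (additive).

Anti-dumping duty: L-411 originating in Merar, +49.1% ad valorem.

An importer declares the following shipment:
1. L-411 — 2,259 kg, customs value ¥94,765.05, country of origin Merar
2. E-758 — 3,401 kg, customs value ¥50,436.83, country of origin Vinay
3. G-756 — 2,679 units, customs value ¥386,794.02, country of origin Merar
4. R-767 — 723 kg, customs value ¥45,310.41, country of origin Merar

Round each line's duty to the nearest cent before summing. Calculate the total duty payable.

¥101,846.59

Line 1 (L-411, Merar, 2,259 kg, ¥94,765.05):
Base rate for L-411 is ¥0.33/kg.
L-411 has an FTA preferential rate, but origin Merar is not Vinay; base rate stands.
Additional duty on L-411 from Merar: +49.1% ad valorem. Applied ad valorem rate = 49.1%.
Duty = ¥94,765.05 × 49.1% + 2,259 × ¥0.33 = ¥47,275.11.
Line 2 (E-758, Vinay, 3,401 kg, ¥50,436.83):
Base rate for E-758 is 33%.
Origin Vinay qualifies under the Orara–Vinay agreement and E-758 is covered: preferential rate 25.5% applies instead.
Duty = ¥50,436.83 × 25.5% = ¥12,861.39.
Line 3 (G-756, Merar, 2,679 units, ¥386,794.02):
Base rate for G-756 is 6% + ¥0.76/unit.
Additional duty on G-756 from Merar: +2.5%. Applied ad valorem rate: 6% + 2.5% = 8.5%.
Duty = ¥386,794.02 × 8.5% + 2,679 × ¥0.76 = ¥34,913.53.
Line 4 (R-767, Merar, 723 kg, ¥45,310.41):
Base rate for R-767 is 15%.
Duty = ¥45,310.41 × 15% = ¥6,796.56.
Total = ¥47,275.11 + ¥12,861.39 + ¥34,913.53 + ¥6,796.56 = ¥101,846.59.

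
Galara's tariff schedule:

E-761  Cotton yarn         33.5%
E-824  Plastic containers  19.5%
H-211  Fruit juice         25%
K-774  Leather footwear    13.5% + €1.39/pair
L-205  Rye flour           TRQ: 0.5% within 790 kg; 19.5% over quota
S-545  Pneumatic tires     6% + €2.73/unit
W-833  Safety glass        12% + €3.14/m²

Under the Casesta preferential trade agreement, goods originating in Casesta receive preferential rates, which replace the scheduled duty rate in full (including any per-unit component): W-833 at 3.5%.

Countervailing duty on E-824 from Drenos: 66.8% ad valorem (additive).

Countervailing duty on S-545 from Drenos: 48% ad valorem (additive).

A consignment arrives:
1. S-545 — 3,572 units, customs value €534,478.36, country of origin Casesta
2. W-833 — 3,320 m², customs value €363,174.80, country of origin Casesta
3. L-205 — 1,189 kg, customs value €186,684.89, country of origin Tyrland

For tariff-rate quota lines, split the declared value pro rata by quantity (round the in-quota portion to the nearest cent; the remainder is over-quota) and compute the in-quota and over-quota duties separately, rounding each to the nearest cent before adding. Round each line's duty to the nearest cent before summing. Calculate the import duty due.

Line 1 (S-545, Casesta, 3,572 units, €534,478.36):
Base rate for S-545 is 6% + €2.73/unit.
Origin Casesta is the FTA partner but S-545 is not on the preference list; base rate stands.
The additional-duty order on S-545 targets Drenos, not Casesta; it does not apply.
Duty = €534,478.36 × 6% + 3,572 × €2.73 = €41,820.26.
Line 2 (W-833, Casesta, 3,320 m², €363,174.80):
Base rate for W-833 is 12% + €3.14/m².
Origin Casesta qualifies under the Galara–Casesta agreement and W-833 is covered: preferential rate 3.5% applies instead.
Duty = €363,174.80 × 3.5% = €12,711.12.
Line 3 (L-205, Tyrland, 1,189 kg, €186,684.89):
Code L-205 is under a tariff-rate quota (threshold 790 kg). In-quota: 790 kg at 0.5%; over-quota: 399 kg at 19.5%.
Pro-rata value split: in-quota = €186,684.89 × 790/1,189 = €124,037.90; over-quota = €186,684.89 − €124,037.90 = €62,646.99.
In-quota duty = €124,037.90 × 0.5% = €620.19. Over-quota duty = €62,646.99 × 19.5% = €12,216.16.
Line duty = €620.19 + €12,216.16 = €12,836.35.
Total = €41,820.26 + €12,711.12 + €12,836.35 = €67,367.73.

€67,367.73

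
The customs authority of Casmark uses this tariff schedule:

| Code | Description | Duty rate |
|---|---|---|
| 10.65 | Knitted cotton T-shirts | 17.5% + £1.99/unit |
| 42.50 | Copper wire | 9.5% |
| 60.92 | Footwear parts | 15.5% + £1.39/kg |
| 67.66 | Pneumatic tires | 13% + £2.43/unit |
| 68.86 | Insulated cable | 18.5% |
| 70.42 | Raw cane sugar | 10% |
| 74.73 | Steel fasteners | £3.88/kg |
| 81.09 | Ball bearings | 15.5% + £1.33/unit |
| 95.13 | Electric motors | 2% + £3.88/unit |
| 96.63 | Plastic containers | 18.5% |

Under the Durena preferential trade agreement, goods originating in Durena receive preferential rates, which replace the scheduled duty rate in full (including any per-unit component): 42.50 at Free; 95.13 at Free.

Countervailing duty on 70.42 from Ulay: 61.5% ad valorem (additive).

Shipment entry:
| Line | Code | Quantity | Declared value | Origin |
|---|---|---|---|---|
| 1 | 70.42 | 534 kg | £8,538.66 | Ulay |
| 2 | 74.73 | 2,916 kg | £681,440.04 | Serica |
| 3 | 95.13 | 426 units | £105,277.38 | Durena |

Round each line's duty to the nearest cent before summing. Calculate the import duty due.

£17,419.22

Line 1 (70.42, Ulay, 534 kg, £8,538.66):
Base rate for 70.42 is 10%.
Additional duty on 70.42 from Ulay: +61.5%. Applied ad valorem rate: 10% + 61.5% = 71.5%.
Duty = £8,538.66 × 71.5% = £6,105.14.
Line 2 (74.73, Serica, 2,916 kg, £681,440.04):
Base rate for 74.73 is £3.88/kg.
Duty = 2,916 × £3.88 = £11,314.08.
Line 3 (95.13, Durena, 426 units, £105,277.38):
Base rate for 95.13 is 2% + £3.88/unit.
Origin Durena qualifies under the Casmark–Durena agreement and 95.13 is covered: preferential rate Free applies instead.
Duty = £105,277.38 × 0% = £0.00.
Total = £6,105.14 + £11,314.08 + £0.00 = £17,419.22.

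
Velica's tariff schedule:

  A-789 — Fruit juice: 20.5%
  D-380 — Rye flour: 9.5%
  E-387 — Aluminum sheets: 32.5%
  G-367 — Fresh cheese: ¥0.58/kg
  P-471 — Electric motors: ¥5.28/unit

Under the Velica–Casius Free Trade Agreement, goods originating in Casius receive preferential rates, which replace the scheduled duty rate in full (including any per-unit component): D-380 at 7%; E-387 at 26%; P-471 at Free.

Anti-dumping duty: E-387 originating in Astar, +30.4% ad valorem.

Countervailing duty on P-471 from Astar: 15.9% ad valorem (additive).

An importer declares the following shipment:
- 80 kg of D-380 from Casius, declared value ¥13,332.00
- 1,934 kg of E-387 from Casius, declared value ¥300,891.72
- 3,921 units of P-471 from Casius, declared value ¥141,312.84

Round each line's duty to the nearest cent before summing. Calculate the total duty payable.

¥79,165.09

Line 1 (D-380, Casius, 80 kg, ¥13,332.00):
Base rate for D-380 is 9.5%.
Origin Casius qualifies under the Velica–Casius agreement and D-380 is covered: preferential rate 7% applies instead.
Duty = ¥13,332.00 × 7% = ¥933.24.
Line 2 (E-387, Casius, 1,934 kg, ¥300,891.72):
Base rate for E-387 is 32.5%.
Origin Casius qualifies under the Velica–Casius agreement and E-387 is covered: preferential rate 26% applies instead.
The additional-duty order on E-387 targets Astar, not Casius; it does not apply.
Duty = ¥300,891.72 × 26% = ¥78,231.85.
Line 3 (P-471, Casius, 3,921 units, ¥141,312.84):
Base rate for P-471 is ¥5.28/unit.
Origin Casius qualifies under the Velica–Casius agreement and P-471 is covered: preferential rate Free applies instead.
The additional-duty order on P-471 targets Astar, not Casius; it does not apply.
Duty = ¥141,312.84 × 0% = ¥0.00.
Total = ¥933.24 + ¥78,231.85 + ¥0.00 = ¥79,165.09.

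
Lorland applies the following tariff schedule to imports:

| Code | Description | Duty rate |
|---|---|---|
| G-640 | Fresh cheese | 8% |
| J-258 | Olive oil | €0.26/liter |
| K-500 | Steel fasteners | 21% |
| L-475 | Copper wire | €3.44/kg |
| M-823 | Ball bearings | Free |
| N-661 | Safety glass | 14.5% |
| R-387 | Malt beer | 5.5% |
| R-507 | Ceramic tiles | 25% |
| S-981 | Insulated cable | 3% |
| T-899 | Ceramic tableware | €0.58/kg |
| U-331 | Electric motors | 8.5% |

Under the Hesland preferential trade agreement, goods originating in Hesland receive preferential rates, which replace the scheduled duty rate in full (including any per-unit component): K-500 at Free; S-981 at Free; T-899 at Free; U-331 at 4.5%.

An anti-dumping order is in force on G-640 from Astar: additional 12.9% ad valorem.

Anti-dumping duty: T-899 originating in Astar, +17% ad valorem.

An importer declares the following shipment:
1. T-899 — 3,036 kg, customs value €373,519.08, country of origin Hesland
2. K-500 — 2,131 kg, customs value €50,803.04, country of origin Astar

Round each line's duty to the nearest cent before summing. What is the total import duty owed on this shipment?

€10,668.64

Line 1 (T-899, Hesland, 3,036 kg, €373,519.08):
Base rate for T-899 is €0.58/kg.
Origin Hesland qualifies under the Lorland–Hesland agreement and T-899 is covered: preferential rate Free applies instead.
The additional-duty order on T-899 targets Astar, not Hesland; it does not apply.
Duty = €373,519.08 × 0% = €0.00.
Line 2 (K-500, Astar, 2,131 kg, €50,803.04):
Base rate for K-500 is 21%.
K-500 has an FTA preferential rate, but origin Astar is not Hesland; base rate stands.
Duty = €50,803.04 × 21% = €10,668.64.
Total = €0.00 + €10,668.64 = €10,668.64.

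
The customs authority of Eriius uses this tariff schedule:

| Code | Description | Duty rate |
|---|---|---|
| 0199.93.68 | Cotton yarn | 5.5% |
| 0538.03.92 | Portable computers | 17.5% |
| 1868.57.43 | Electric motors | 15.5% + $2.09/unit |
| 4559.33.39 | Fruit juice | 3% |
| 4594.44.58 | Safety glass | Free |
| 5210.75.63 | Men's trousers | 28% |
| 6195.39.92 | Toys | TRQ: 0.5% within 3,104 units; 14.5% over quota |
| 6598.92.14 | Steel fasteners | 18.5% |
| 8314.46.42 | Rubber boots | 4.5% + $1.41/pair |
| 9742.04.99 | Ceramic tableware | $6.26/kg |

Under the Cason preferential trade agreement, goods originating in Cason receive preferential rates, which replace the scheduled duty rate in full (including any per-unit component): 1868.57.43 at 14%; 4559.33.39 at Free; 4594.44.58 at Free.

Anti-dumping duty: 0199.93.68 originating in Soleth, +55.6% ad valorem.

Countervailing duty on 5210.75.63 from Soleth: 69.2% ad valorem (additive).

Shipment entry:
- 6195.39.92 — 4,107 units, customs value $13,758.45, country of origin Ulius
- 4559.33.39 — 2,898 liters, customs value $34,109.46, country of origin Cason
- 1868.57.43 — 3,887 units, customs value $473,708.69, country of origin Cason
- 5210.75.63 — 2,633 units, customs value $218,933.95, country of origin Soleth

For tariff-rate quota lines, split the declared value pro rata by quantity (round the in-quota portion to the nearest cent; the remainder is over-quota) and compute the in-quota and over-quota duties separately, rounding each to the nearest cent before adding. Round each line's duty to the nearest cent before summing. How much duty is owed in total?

Line 1 (6195.39.92, Ulius, 4,107 units, $13,758.45):
Code 6195.39.92 is under a tariff-rate quota (threshold 3,104 units). In-quota: 3,104 units at 0.5%; over-quota: 1,003 units at 14.5%.
Pro-rata value split: in-quota = $13,758.45 × 3,104/4,107 = $10,398.40; over-quota = $13,758.45 − $10,398.40 = $3,360.05.
In-quota duty = $10,398.40 × 0.5% = $51.99. Over-quota duty = $3,360.05 × 14.5% = $487.21.
Line duty = $51.99 + $487.21 = $539.20.
Line 2 (4559.33.39, Cason, 2,898 liters, $34,109.46):
Base rate for 4559.33.39 is 3%.
Origin Cason qualifies under the Eriius–Cason agreement and 4559.33.39 is covered: preferential rate Free applies instead.
Duty = $34,109.46 × 0% = $0.00.
Line 3 (1868.57.43, Cason, 3,887 units, $473,708.69):
Base rate for 1868.57.43 is 15.5% + $2.09/unit.
Origin Cason qualifies under the Eriius–Cason agreement and 1868.57.43 is covered: preferential rate 14% applies instead.
Duty = $473,708.69 × 14% = $66,319.22.
Line 4 (5210.75.63, Soleth, 2,633 units, $218,933.95):
Base rate for 5210.75.63 is 28%.
Additional duty on 5210.75.63 from Soleth: +69.2%. Applied ad valorem rate: 28% + 69.2% = 97.2%.
Duty = $218,933.95 × 97.2% = $212,803.80.
Total = $539.20 + $0.00 + $66,319.22 + $212,803.80 = $279,662.22.

$279,662.22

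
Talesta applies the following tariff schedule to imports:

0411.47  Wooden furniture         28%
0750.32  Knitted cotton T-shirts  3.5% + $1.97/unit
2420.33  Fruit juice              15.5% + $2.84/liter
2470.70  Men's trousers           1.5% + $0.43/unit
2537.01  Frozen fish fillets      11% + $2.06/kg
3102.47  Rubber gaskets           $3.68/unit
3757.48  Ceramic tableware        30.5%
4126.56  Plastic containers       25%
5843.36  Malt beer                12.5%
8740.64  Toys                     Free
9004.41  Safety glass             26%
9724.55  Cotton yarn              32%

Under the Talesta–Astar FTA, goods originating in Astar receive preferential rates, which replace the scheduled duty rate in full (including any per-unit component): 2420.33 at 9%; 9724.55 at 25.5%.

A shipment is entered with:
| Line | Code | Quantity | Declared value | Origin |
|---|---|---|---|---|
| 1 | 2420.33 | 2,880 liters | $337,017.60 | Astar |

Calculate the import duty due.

Line 1 (2420.33, Astar, 2,880 liters, $337,017.60):
Base rate for 2420.33 is 15.5% + $2.84/liter.
Origin Astar qualifies under the Talesta–Astar agreement and 2420.33 is covered: preferential rate 9% applies instead.
Duty = $337,017.60 × 9% = $30,331.58.

$30,331.58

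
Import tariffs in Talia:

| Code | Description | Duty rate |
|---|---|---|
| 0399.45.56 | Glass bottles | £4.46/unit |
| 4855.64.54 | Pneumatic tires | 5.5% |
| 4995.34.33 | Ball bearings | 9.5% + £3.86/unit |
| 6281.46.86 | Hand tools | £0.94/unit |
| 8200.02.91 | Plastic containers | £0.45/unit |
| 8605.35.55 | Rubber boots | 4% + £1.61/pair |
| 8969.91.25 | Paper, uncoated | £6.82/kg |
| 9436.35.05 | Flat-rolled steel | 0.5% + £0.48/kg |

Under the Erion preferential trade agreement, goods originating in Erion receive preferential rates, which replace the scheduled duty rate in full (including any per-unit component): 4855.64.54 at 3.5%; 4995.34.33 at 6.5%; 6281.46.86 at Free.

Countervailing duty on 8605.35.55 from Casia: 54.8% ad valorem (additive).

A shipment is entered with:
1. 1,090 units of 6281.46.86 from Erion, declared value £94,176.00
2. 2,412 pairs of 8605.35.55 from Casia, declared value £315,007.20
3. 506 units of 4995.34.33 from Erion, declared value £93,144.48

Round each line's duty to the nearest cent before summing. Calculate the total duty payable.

Line 1 (6281.46.86, Erion, 1,090 units, £94,176.00):
Base rate for 6281.46.86 is £0.94/unit.
Origin Erion qualifies under the Talia–Erion agreement and 6281.46.86 is covered: preferential rate Free applies instead.
Duty = £94,176.00 × 0% = £0.00.
Line 2 (8605.35.55, Casia, 2,412 pairs, £315,007.20):
Base rate for 8605.35.55 is 4% + £1.61/pair.
Additional duty on 8605.35.55 from Casia: +54.8%. Applied ad valorem rate: 4% + 54.8% = 58.8%.
Duty = £315,007.20 × 58.8% + 2,412 × £1.61 = £189,107.55.
Line 3 (4995.34.33, Erion, 506 units, £93,144.48):
Base rate for 4995.34.33 is 9.5% + £3.86/unit.
Origin Erion qualifies under the Talia–Erion agreement and 4995.34.33 is covered: preferential rate 6.5% applies instead.
Duty = £93,144.48 × 6.5% = £6,054.39.
Total = £0.00 + £189,107.55 + £6,054.39 = £195,161.94.

£195,161.94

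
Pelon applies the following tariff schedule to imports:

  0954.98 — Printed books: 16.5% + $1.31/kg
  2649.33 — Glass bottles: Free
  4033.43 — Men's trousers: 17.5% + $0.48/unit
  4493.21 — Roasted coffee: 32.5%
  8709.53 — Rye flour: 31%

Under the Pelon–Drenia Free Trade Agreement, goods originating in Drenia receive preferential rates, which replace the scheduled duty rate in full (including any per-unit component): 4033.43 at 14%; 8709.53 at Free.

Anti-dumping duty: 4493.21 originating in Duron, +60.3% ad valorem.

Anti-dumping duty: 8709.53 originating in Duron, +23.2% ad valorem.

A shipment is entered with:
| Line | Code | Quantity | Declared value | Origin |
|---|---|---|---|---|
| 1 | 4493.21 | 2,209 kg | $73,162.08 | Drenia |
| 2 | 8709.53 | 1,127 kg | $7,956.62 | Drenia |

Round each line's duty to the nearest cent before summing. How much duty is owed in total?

$23,777.68

Line 1 (4493.21, Drenia, 2,209 kg, $73,162.08):
Base rate for 4493.21 is 32.5%.
Origin Drenia is the FTA partner but 4493.21 is not on the preference list; base rate stands.
The additional-duty order on 4493.21 targets Duron, not Drenia; it does not apply.
Duty = $73,162.08 × 32.5% = $23,777.68.
Line 2 (8709.53, Drenia, 1,127 kg, $7,956.62):
Base rate for 8709.53 is 31%.
Origin Drenia qualifies under the Pelon–Drenia agreement and 8709.53 is covered: preferential rate Free applies instead.
The additional-duty order on 8709.53 targets Duron, not Drenia; it does not apply.
Duty = $7,956.62 × 0% = $0.00.
Total = $23,777.68 + $0.00 = $23,777.68.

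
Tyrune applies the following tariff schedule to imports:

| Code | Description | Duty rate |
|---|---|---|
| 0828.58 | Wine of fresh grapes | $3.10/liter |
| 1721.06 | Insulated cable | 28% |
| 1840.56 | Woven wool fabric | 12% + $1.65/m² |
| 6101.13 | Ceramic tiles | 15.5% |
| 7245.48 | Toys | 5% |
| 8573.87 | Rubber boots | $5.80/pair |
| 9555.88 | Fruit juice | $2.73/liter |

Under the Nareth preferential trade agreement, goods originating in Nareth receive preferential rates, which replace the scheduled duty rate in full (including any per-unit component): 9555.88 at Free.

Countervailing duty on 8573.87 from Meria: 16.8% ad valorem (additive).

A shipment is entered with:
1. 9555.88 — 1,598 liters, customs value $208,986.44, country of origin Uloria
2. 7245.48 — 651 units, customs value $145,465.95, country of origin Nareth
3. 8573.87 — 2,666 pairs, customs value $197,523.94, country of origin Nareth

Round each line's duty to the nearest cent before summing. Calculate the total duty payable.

$27,098.64

Line 1 (9555.88, Uloria, 1,598 liters, $208,986.44):
Base rate for 9555.88 is $2.73/liter.
9555.88 has an FTA preferential rate, but origin Uloria is not Nareth; base rate stands.
Duty = 1,598 × $2.73 = $4,362.54.
Line 2 (7245.48, Nareth, 651 units, $145,465.95):
Base rate for 7245.48 is 5%.
Origin Nareth is the FTA partner but 7245.48 is not on the preference list; base rate stands.
Duty = $145,465.95 × 5% = $7,273.30.
Line 3 (8573.87, Nareth, 2,666 pairs, $197,523.94):
Base rate for 8573.87 is $5.80/pair.
Origin Nareth is the FTA partner but 8573.87 is not on the preference list; base rate stands.
The additional-duty order on 8573.87 targets Meria, not Nareth; it does not apply.
Duty = 2,666 × $5.80 = $15,462.80.
Total = $4,362.54 + $7,273.30 + $15,462.80 = $27,098.64.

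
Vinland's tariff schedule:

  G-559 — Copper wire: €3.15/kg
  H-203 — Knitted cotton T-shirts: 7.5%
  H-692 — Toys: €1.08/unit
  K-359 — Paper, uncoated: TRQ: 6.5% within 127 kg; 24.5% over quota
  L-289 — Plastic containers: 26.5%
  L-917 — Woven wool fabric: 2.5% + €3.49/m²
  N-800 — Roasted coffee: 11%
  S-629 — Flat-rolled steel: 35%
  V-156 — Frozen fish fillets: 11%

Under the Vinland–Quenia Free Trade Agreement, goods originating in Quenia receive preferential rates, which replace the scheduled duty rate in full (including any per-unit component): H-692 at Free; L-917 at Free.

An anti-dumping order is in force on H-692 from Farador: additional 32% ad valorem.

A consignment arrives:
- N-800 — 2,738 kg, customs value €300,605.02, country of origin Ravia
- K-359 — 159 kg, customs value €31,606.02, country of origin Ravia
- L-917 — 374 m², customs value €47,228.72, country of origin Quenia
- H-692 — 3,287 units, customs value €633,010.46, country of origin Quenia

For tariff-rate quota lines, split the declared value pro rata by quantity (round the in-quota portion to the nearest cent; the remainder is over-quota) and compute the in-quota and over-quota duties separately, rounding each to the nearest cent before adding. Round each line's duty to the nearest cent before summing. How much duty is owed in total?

Line 1 (N-800, Ravia, 2,738 kg, €300,605.02):
Base rate for N-800 is 11%.
Duty = €300,605.02 × 11% = €33,066.55.
Line 2 (K-359, Ravia, 159 kg, €31,606.02):
Code K-359 is under a tariff-rate quota (threshold 127 kg). In-quota: 127 kg at 6.5%; over-quota: 32 kg at 24.5%.
Pro-rata value split: in-quota = €31,606.02 × 127/159 = €25,245.06; over-quota = €31,606.02 − €25,245.06 = €6,360.96.
In-quota duty = €25,245.06 × 6.5% = €1,640.93. Over-quota duty = €6,360.96 × 24.5% = €1,558.44.
Line duty = €1,640.93 + €1,558.44 = €3,199.37.
Line 3 (L-917, Quenia, 374 m², €47,228.72):
Base rate for L-917 is 2.5% + €3.49/m².
Origin Quenia qualifies under the Vinland–Quenia agreement and L-917 is covered: preferential rate Free applies instead.
Duty = €47,228.72 × 0% = €0.00.
Line 4 (H-692, Quenia, 3,287 units, €633,010.46):
Base rate for H-692 is €1.08/unit.
Origin Quenia qualifies under the Vinland–Quenia agreement and H-692 is covered: preferential rate Free applies instead.
The additional-duty order on H-692 targets Farador, not Quenia; it does not apply.
Duty = €633,010.46 × 0% = €0.00.
Total = €33,066.55 + €3,199.37 + €0.00 + €0.00 = €36,265.92.

€36,265.92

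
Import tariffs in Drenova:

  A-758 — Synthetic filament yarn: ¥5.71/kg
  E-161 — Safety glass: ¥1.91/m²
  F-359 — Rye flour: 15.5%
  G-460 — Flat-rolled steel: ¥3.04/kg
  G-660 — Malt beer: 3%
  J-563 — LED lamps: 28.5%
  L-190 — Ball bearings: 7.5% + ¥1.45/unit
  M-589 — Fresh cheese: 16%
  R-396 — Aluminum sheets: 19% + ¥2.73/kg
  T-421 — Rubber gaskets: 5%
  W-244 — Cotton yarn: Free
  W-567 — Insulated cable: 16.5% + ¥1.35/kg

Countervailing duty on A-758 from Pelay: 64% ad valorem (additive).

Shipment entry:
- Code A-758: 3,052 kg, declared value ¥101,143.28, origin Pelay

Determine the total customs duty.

¥82,158.62

Line 1 (A-758, Pelay, 3,052 kg, ¥101,143.28):
Base rate for A-758 is ¥5.71/kg.
Additional duty on A-758 from Pelay: +64% ad valorem. Applied ad valorem rate = 64%.
Duty = ¥101,143.28 × 64% + 3,052 × ¥5.71 = ¥82,158.62.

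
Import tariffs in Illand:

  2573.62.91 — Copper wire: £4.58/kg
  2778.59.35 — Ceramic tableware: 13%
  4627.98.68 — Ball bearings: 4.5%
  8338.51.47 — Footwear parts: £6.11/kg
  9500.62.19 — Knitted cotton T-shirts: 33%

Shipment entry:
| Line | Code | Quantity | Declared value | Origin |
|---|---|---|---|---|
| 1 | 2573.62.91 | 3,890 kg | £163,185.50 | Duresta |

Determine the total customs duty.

Line 1 (2573.62.91, Duresta, 3,890 kg, £163,185.50):
Base rate for 2573.62.91 is £4.58/kg.
Duty = 3,890 × £4.58 = £17,816.20.

£17,816.20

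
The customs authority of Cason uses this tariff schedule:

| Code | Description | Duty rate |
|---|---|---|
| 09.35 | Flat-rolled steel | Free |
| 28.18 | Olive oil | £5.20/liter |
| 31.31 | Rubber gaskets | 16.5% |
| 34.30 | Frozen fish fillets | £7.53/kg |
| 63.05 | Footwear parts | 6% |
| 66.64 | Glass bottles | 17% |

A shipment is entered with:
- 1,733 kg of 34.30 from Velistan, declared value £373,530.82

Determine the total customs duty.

Line 1 (34.30, Velistan, 1,733 kg, £373,530.82):
Base rate for 34.30 is £7.53/kg.
Duty = 1,733 × £7.53 = £13,049.49.

£13,049.49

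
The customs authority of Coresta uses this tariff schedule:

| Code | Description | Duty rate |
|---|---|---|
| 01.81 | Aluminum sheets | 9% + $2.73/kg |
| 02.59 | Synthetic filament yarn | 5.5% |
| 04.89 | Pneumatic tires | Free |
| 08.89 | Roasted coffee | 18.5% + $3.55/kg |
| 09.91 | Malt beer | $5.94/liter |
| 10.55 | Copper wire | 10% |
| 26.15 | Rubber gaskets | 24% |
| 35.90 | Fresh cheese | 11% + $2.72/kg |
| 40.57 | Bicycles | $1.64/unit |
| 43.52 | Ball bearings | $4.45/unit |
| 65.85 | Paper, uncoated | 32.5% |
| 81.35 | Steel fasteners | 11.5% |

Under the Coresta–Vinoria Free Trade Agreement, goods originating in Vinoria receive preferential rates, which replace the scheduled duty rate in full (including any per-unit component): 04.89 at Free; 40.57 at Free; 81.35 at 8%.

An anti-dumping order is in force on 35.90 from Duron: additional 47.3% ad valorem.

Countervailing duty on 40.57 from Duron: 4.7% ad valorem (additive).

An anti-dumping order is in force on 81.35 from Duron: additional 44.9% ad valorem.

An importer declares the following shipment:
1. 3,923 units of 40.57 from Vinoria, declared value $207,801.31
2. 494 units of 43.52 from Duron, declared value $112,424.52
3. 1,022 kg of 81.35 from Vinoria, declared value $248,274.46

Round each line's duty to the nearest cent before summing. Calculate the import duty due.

$22,060.26

Line 1 (40.57, Vinoria, 3,923 units, $207,801.31):
Base rate for 40.57 is $1.64/unit.
Origin Vinoria qualifies under the Coresta–Vinoria agreement and 40.57 is covered: preferential rate Free applies instead.
The additional-duty order on 40.57 targets Duron, not Vinoria; it does not apply.
Duty = $207,801.31 × 0% = $0.00.
Line 2 (43.52, Duron, 494 units, $112,424.52):
Base rate for 43.52 is $4.45/unit.
Duty = 494 × $4.45 = $2,198.30.
Line 3 (81.35, Vinoria, 1,022 kg, $248,274.46):
Base rate for 81.35 is 11.5%.
Origin Vinoria qualifies under the Coresta–Vinoria agreement and 81.35 is covered: preferential rate 8% applies instead.
The additional-duty order on 81.35 targets Duron, not Vinoria; it does not apply.
Duty = $248,274.46 × 8% = $19,861.96.
Total = $0.00 + $2,198.30 + $19,861.96 = $22,060.26.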